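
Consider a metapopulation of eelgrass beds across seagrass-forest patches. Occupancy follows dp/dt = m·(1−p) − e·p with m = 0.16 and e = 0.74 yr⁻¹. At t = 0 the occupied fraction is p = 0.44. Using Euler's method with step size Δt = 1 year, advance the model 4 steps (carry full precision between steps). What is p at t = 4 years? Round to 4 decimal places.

Update rule: p ← p + [m·(1−p) − e·p]·Δt with Δt = 1.
step 1: Δp = -0.23600, p = 0.20400
step 2: Δp = -0.02360, p = 0.18040
step 3: Δp = -0.00236, p = 0.17804
step 4: Δp = -0.00024, p = 0.17780

0.1778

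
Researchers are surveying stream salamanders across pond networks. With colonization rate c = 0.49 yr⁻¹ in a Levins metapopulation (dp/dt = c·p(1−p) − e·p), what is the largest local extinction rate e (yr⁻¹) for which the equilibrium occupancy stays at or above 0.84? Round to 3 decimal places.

0.078

1 − e/c ≥ 0.84 ⇒ e ≤ c(1 − 0.84) = 0.49 × 0.1600.
e_max = 0.0784.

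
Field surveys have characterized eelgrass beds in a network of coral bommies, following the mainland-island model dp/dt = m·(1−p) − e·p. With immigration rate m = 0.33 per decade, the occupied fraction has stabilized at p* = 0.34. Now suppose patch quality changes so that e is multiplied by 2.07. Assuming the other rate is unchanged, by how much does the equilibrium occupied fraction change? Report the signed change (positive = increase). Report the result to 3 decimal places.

Balance m(1−p*) = e·p* gives e = m(1−p*)/p* = 0.33×0.66000/0.34000 = 0.64059.
New p* = m/(m+e) = 0.33000/(0.33000+1.32602) = 0.19927.
Δp* = 0.19927 − 0.34000 = -0.14073.

-0.141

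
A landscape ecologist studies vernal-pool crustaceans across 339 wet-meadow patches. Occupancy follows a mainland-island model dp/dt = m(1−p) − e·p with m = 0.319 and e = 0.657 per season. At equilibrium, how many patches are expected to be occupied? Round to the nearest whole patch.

111

p* = m/(m+e) = 0.319/0.9760 = 0.3268.
Expected occupied patches = N × p* = 339 × 0.3268 = 110.80 ≈ 111.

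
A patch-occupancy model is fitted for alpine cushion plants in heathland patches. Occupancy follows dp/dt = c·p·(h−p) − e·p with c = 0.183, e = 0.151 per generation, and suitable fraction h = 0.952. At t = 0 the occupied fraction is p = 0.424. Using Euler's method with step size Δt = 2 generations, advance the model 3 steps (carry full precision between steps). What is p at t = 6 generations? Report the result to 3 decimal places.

0.316

Update rule: p ← p + [c·p·(h−p) − e·p]·Δt with Δt = 2.
t = 2: p = 0.42400 + (-0.04611) = 0.37789
t = 4: p = 0.37789 + (-0.03472) = 0.34317
t = 6: p = 0.34317 + (-0.02717) = 0.31600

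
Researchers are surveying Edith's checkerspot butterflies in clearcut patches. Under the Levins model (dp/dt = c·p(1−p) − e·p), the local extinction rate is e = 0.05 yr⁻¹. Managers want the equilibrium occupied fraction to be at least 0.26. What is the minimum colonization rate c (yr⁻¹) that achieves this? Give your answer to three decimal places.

p* = 1 − e/c ≥ 0.26 requires e/c ≤ 0.7400, i.e. c ≥ e/0.7400.
c_min = 0.05/0.7400 = 0.0676.

0.068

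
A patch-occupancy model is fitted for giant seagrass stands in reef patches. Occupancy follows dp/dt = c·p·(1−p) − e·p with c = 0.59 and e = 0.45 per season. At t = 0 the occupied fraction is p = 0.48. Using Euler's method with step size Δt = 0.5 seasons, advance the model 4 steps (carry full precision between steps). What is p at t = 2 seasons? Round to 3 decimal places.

Update rule: p ← p + [c·p·(1−p) − e·p]·Δt with Δt = 0.5.
p: 0.48000 → 0.44563  (Δp = -0.03437)
p: 0.44563 → 0.41824  (Δp = -0.02739)
p: 0.41824 → 0.39592  (Δp = -0.02233)
p: 0.39592 → 0.37739  (Δp = -0.01853)

0.377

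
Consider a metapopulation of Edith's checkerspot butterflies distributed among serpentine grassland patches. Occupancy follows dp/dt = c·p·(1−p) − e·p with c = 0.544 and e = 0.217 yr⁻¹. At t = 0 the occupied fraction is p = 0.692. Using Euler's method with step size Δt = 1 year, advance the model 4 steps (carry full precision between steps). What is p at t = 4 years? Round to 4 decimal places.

0.6168

Update rule: p ← p + [c·p·(1−p) − e·p]·Δt with Δt = 1.
p: 0.69200 → 0.65778  (Δp = -0.03422)
p: 0.65778 → 0.63750  (Δp = -0.02028)
p: 0.63750 → 0.62488  (Δp = -0.01262)
p: 0.62488 → 0.61680  (Δp = -0.00808)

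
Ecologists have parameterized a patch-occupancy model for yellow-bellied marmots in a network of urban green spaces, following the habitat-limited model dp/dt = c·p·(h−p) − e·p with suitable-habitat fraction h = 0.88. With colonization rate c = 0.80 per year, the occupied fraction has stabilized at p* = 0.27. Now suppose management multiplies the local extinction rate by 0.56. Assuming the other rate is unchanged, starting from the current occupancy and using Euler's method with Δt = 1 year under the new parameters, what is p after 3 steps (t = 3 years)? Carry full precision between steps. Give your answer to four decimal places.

0.4308

Balance c(h−p*) = e gives e = 0.80×(0.88 − 0.27000) = 0.48800.
Starting from p₀ = 0.27000; update p ← p + (dp/dt)·Δt with the new parameters.
t = 1: p = 0.27000 + (+0.05797) = 0.32797
t = 2: p = 0.32797 + (+0.05521) = 0.38319
t = 3: p = 0.38319 + (+0.04758) = 0.43077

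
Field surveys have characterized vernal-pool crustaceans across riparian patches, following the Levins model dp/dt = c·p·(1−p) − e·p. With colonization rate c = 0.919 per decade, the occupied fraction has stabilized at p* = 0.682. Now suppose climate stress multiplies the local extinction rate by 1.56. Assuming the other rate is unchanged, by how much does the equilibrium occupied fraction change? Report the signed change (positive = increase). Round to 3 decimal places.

-0.178

Balance c(1−p*) = e gives e = 0.919×(1 − 0.68200) = 0.29224.
New p* = 1 − e/c = 1 − 0.45589/0.91900 = 0.50393.
Δp* = 0.50393 − 0.68200 = -0.17807.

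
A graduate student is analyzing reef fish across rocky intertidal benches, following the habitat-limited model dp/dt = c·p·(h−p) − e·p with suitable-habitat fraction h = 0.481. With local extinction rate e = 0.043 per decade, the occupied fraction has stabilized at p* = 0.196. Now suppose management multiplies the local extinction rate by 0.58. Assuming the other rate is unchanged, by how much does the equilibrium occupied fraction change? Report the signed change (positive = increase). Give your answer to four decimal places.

0.1197

Balance c(h−p*) = e gives c = e/(0.481 − 0.19600) = 0.043/0.28500 = 0.15088.
New p* = 0.481 − e/c = 0.481 − 0.02494/0.15088 = 0.31570.
Δp* = 0.31570 − 0.19600 = +0.11970.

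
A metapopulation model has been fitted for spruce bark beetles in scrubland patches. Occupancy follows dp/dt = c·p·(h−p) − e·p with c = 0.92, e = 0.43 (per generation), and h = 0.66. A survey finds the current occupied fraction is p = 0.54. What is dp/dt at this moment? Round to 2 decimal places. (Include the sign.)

-0.17

Colonization term: c·p·(h−p) = 0.92×0.54×0.1200 = 0.05962.
Extinction term: e·p = 0.23220.
dp/dt = 0.05962 − 0.23220 = -0.17258.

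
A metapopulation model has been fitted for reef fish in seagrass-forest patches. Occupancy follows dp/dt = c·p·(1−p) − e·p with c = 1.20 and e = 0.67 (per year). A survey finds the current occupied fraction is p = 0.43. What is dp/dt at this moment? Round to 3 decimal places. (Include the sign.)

0.006

Colonization term: c·p·(1−p) = 1.20×0.43×0.5700 = 0.29412.
Extinction term: e·p = 0.28810.
dp/dt = 0.29412 − 0.28810 = 0.00602.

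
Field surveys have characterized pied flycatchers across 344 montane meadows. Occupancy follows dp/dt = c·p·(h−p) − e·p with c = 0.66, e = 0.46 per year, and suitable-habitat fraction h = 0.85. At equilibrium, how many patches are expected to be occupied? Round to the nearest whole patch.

p* = h − e/c = 0.85 − 0.6970 = 0.1530.
Expected occupied patches = N × p* = 344 × 0.1530 = 52.64 ≈ 53.

53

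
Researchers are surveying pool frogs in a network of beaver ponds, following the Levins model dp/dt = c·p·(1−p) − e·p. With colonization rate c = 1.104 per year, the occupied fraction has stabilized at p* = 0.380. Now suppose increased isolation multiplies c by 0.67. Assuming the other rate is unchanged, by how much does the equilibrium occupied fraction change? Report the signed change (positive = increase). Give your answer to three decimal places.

-0.305

Balance c(1−p*) = e gives e = 1.104×(1 − 0.38000) = 0.68448.
New p* = 1 − e/c = 1 − 0.68448/0.73968 = 0.07463.
Δp* = 0.07463 − 0.38000 = -0.30537.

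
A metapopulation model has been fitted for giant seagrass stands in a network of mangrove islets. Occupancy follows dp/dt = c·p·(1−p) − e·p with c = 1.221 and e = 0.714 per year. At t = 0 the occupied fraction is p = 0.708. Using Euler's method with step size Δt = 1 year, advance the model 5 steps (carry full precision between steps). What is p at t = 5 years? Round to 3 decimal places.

Update rule: p ← p + [c·p·(1−p) − e·p]·Δt with Δt = 1.
  1  |  dp/dt·Δt = -0.253087  |  p_1 = 0.454913
  2  |  dp/dt·Δt = -0.022040  |  p_2 = 0.432873
  3  |  dp/dt·Δt = -0.009323  |  p_3 = 0.423550
  4  |  dp/dt·Δt = -0.004301  |  p_4 = 0.419249
  5  |  dp/dt·Δt = -0.002056  |  p_5 = 0.417193

0.417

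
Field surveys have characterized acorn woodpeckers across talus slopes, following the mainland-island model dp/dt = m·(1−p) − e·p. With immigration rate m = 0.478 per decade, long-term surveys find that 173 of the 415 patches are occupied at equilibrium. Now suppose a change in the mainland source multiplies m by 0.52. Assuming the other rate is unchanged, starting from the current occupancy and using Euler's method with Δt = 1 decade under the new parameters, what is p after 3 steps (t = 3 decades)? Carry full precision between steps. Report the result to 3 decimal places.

0.271

Observed p* = 173/415 = 0.41687.
Balance m(1−p*) = e·p* gives e = m(1−p*)/p* = 0.478×0.58313/0.41687 = 0.66865.
Starting from p₀ = 0.41687; update p ← p + (dp/dt)·Δt with the new parameters.
p: 0.41687 → 0.28307  (Δp = -0.13379)
p: 0.28307 → 0.27200  (Δp = -0.01108)
p: 0.27200 → 0.27108  (Δp = -0.00092)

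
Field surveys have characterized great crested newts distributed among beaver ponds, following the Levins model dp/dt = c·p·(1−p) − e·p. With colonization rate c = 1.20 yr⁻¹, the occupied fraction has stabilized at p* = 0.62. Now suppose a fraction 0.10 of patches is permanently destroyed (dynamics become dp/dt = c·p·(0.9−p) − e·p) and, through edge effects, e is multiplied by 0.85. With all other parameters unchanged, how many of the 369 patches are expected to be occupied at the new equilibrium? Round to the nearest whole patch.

Balance c(1−p*) = e gives e = 1.20×(1 − 0.62000) = 0.45600.
New p* = 0.9 − e/c = 0.9 − 0.38760/1.20000 = 0.57700.
Expected occupied = 369 × 0.57700 = 212.91 ≈ 213.

213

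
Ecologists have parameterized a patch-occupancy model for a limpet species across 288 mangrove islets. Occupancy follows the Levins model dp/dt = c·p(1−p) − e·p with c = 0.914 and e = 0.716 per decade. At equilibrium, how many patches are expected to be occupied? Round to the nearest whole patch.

p* = 1 − e/c = 1 − 0.716/0.914 = 0.2166.
Expected occupied patches = N × p* = 288 × 0.2166 = 62.39 ≈ 62.

62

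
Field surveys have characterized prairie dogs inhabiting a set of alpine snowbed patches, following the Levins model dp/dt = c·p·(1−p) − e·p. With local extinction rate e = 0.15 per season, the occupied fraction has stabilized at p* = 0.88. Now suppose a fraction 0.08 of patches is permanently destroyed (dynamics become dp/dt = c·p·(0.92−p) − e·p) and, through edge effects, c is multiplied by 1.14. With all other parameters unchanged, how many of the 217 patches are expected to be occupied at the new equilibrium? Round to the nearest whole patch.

177

Balance c(1−p*) = e gives c = e/(1 − 0.88000) = 0.15/0.12000 = 1.25000.
New p* = 0.92 − e/c = 0.92 − 0.15000/1.42500 = 0.81474.
Expected occupied = 217 × 0.81474 = 176.80 ≈ 177.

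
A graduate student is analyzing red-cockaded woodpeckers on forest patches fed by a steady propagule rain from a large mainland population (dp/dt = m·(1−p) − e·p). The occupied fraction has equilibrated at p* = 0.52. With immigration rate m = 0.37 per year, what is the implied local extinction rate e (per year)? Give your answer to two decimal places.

0.34

At equilibrium m(1−p*) = e·p*, so e = m(1−p*)/p*.
e = 0.37 × 0.4800 / 0.52 = 0.3415.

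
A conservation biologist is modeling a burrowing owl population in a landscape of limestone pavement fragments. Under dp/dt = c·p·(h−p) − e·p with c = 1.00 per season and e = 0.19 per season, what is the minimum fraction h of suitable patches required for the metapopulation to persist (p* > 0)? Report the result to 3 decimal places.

0.190

p* = h − e/c is positive only when h > e/c.
h_min = e/c = 0.19/1.00 = 0.1900.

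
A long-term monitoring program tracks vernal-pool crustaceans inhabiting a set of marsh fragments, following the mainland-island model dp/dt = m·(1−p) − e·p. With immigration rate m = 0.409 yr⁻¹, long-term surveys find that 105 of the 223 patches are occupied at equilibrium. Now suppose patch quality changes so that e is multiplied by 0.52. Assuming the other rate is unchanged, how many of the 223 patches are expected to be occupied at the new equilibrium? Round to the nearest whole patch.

Observed p* = 105/223 = 0.47085.
Balance m(1−p*) = e·p* gives e = m(1−p*)/p* = 0.409×0.52915/0.47085 = 0.45964.
New p* = m/(m+e) = 0.40900/(0.40900+0.23901) = 0.63116.
Expected occupied = 223 × 0.63116 = 140.75 ≈ 141.

141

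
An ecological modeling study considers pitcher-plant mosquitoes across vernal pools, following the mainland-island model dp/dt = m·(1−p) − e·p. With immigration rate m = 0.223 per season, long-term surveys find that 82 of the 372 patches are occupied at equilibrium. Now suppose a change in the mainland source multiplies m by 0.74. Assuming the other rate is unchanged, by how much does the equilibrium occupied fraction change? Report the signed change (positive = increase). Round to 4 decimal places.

-0.0474

Observed p* = 82/372 = 0.22043.
Balance m(1−p*) = e·p* gives e = m(1−p*)/p* = 0.223×0.77957/0.22043 = 0.78866.
New p* = m/(m+e) = 0.16502/(0.16502+0.78866) = 0.17303.
Δp* = 0.17303 − 0.22043 = -0.04740.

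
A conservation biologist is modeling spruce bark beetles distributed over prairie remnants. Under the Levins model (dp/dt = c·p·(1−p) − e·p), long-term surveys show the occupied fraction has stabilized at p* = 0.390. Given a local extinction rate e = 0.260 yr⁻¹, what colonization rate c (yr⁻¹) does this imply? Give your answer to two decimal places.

At equilibrium c(1−p*) = e, so c = e/(1−p*).
c = 0.260/(1 − 0.390) = 0.260/0.6100 = 0.4262.

0.43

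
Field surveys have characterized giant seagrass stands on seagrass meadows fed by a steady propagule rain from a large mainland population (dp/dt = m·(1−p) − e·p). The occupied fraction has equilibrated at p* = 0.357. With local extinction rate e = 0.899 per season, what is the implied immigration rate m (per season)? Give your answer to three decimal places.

0.499

At equilibrium m(1−p*) = e·p*, so m = e·p*/(1−p*).
m = 0.899 × 0.357 / 0.6430 = 0.3209/0.6430 = 0.4991.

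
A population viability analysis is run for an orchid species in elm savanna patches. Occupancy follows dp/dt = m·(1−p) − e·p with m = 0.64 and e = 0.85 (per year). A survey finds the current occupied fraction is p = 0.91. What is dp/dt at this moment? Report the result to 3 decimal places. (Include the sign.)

Colonization term: m·(1−p) = 0.64×0.0900 = 0.05760.
Extinction term: e·p = 0.77350.
dp/dt = 0.05760 − 0.77350 = -0.71590.

-0.716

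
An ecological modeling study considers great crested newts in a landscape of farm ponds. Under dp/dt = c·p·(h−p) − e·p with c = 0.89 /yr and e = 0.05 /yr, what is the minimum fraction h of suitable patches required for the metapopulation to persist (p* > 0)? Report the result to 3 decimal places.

0.056

p* = h − e/c is positive only when h > e/c.
h_min = e/c = 0.05/0.89 = 0.0562.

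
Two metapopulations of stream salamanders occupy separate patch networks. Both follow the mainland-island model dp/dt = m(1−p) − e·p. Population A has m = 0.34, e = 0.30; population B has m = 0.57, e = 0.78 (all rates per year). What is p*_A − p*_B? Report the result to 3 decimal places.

A: p*_A = m/(m+e) = 0.34/0.6400 = 0.5312.
B: p*_B = 0.57/1.3500 = 0.4222.
p*_A − p*_B = 0.5312 − 0.4222 = 0.1090.

0.109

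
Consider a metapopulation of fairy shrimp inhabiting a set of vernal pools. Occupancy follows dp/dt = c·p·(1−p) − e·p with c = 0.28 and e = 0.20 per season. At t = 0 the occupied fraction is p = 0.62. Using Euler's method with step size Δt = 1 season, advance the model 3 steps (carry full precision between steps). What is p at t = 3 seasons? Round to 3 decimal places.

0.485

Update rule: p ← p + [c·p·(1−p) − e·p]·Δt with Δt = 1.
p: 0.62000 → 0.56197  (Δp = -0.05803)
p: 0.56197 → 0.51850  (Δp = -0.04347)
p: 0.51850 → 0.48470  (Δp = -0.03380)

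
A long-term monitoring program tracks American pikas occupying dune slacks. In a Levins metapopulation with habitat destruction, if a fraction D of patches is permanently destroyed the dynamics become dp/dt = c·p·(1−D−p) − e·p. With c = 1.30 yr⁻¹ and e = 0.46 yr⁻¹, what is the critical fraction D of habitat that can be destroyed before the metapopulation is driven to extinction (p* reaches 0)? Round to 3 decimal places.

The nontrivial equilibrium is p* = (1−D) − e/c; extinction occurs when this hits zero.
So D_crit = 1 − e/c = 1 − 0.46/1.30 = 1 − 0.3538 = 0.6462.
This equals the undisturbed p*, a classic result of Lande's extension.

0.646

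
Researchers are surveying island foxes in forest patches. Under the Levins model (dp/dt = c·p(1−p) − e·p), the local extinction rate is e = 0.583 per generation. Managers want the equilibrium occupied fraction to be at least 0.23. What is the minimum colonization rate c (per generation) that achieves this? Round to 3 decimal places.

0.757

p* = 1 − e/c ≥ 0.23 requires e/c ≤ 0.7700, i.e. c ≥ e/0.7700.
c_min = 0.583/0.7700 = 0.7571.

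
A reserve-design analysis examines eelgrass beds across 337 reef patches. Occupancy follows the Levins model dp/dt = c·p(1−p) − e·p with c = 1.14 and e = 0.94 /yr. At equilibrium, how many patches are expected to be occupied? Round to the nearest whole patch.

59

p* = 1 − e/c = 1 − 0.94/1.14 = 0.1754.
Expected occupied patches = N × p* = 337 × 0.1754 = 59.12 ≈ 59.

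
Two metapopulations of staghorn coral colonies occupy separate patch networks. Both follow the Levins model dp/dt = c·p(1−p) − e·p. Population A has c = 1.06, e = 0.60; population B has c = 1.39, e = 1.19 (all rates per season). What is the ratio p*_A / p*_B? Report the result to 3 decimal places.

3.016

A: p*_A = 1 − 0.60/1.06 = 0.4340.
B: p*_B = 1 − 1.19/1.39 = 0.1439.
p*_A / p*_B = 0.4340/0.1439 = 3.0160.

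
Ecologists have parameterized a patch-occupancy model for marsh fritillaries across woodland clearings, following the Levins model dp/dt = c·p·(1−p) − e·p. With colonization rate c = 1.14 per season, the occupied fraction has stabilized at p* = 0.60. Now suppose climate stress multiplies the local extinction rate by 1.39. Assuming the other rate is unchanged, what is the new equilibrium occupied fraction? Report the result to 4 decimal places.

Balance c(1−p*) = e gives e = 1.14×(1 − 0.60000) = 0.45600.
New p* = 1 − e/c = 1 − 0.63384/1.14000 = 0.44400.

0.4440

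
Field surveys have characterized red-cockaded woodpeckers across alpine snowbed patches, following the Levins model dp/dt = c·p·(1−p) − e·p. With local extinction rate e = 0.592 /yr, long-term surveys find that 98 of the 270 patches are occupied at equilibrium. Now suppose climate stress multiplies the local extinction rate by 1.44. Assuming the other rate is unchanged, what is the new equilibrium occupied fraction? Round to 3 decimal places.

Observed p* = 98/270 = 0.36296.
Balance c(1−p*) = e gives c = e/(1 − 0.36296) = 0.592/0.63704 = 0.92930.
New p* = 1 − e/c = 1 − 0.85248/0.92930 = 0.08266.

0.083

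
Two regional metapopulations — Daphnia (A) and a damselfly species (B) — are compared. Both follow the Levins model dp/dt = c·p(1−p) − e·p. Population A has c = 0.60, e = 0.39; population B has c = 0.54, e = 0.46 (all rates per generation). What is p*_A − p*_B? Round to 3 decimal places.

A: p*_A = 1 − 0.39/0.60 = 0.3500.
B: p*_B = 1 − 0.46/0.54 = 0.1481.
p*_A − p*_B = 0.3500 − 0.1481 = 0.2019.

0.202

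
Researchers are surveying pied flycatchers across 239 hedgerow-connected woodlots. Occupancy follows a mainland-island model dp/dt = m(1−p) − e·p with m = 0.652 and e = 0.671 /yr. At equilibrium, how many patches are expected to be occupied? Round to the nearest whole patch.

118

p* = m/(m+e) = 0.652/1.3230 = 0.4928.
Expected occupied patches = N × p* = 239 × 0.4928 = 117.78 ≈ 118.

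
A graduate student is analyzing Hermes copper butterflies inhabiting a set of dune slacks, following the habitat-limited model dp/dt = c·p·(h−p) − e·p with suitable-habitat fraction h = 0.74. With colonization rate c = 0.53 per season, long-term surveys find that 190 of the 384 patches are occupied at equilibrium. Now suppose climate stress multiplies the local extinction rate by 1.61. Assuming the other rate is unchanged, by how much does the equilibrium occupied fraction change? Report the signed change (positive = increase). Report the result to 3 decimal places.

-0.150

Observed p* = 190/384 = 0.49479.
Balance c(h−p*) = e gives e = 0.53×(0.74 − 0.49479) = 0.12996.
New p* = 0.74 − e/c = 0.74 − 0.20924/0.53000 = 0.34521.
Δp* = 0.34521 − 0.49479 = -0.14958.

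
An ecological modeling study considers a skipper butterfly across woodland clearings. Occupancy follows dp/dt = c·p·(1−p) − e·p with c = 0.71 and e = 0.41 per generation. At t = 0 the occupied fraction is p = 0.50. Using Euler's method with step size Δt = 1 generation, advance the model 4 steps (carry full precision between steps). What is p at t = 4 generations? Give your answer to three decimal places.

Update rule: p ← p + [c·p·(1−p) − e·p]·Δt with Δt = 1.
p: 0.50000 → 0.47250  (Δp = -0.02750)
p: 0.47250 → 0.45574  (Δp = -0.01676)
p: 0.45574 → 0.44499  (Δp = -0.01074)
p: 0.44499 → 0.43790  (Δp = -0.00710)

0.438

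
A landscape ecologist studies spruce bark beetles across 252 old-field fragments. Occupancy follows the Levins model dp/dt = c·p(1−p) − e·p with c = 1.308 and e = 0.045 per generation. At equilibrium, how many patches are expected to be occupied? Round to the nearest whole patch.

243

p* = 1 − e/c = 1 − 0.045/1.308 = 0.9656.
Expected occupied patches = N × p* = 252 × 0.9656 = 243.33 ≈ 243.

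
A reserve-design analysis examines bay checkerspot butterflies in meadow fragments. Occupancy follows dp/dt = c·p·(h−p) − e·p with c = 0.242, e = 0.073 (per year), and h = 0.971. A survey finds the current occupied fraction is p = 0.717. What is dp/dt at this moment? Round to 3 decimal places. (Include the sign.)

Colonization term: c·p·(h−p) = 0.242×0.717×0.2540 = 0.04407.
Extinction term: e·p = 0.05234.
dp/dt = 0.04407 − 0.05234 = -0.00827.

-0.008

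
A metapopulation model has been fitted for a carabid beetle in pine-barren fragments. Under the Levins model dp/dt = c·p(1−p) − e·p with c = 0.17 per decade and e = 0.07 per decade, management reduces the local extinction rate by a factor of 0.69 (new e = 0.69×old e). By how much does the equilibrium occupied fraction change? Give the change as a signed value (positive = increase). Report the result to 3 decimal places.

Before: p* = 1 − 0.07/0.17 = 0.5882.
After the change, c = 0.17, e = 0.0483, so p* = 1 − 0.0483/0.17 = 0.7159.
Δp* = 0.7159 − 0.5882 = +0.1276.

0.128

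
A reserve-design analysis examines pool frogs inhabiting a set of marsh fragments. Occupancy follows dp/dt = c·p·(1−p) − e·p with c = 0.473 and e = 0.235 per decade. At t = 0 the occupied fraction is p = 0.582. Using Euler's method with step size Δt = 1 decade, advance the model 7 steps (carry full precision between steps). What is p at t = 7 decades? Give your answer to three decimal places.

0.513

Update rule: p ← p + [c·p·(1−p) − e·p]·Δt with Δt = 1.
  1  |  dp/dt·Δt = -0.021700  |  p_1 = 0.560300
  2  |  dp/dt·Δt = -0.015140  |  p_2 = 0.545159
  3  |  dp/dt·Δt = -0.010827  |  p_3 = 0.534332
  4  |  dp/dt·Δt = -0.007876  |  p_4 = 0.526457
  5  |  dp/dt·Δt = -0.005798  |  p_5 = 0.520658
  6  |  dp/dt·Δt = -0.004307  |  p_6 = 0.516352
  7  |  dp/dt·Δt = -0.003219  |  p_7 = 0.513133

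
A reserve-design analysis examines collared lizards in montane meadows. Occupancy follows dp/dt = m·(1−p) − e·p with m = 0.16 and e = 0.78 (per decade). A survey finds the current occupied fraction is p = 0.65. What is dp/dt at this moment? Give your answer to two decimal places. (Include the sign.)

Colonization term: m·(1−p) = 0.16×0.3500 = 0.05600.
Extinction term: e·p = 0.50700.
dp/dt = 0.05600 − 0.50700 = -0.45100.

-0.45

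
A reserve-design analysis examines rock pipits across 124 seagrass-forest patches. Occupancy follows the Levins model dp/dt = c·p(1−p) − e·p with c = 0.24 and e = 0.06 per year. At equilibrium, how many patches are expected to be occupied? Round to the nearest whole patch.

p* = 1 − e/c = 1 − 0.06/0.24 = 0.7500.
Expected occupied patches = N × p* = 124 × 0.7500 = 93.00 ≈ 93.

93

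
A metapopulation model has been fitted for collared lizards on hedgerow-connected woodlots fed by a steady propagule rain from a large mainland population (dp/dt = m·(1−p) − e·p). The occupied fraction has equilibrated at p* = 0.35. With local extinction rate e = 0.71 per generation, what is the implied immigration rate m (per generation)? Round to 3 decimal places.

At equilibrium m(1−p*) = e·p*, so m = e·p*/(1−p*).
m = 0.71 × 0.35 / 0.6500 = 0.2485/0.6500 = 0.3823.

0.382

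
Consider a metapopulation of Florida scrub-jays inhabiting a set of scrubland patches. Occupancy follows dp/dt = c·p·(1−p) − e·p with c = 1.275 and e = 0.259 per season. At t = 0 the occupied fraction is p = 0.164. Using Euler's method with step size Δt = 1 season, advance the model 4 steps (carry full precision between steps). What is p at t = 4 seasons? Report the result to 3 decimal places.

Update rule: p ← p + [c·p·(1−p) − e·p]·Δt with Δt = 1.
step 1: Δp = +0.13233, p = 0.29633
step 2: Δp = +0.18911, p = 0.48544
step 3: Δp = +0.19275, p = 0.67819
step 4: Δp = +0.10261, p = 0.78081

0.781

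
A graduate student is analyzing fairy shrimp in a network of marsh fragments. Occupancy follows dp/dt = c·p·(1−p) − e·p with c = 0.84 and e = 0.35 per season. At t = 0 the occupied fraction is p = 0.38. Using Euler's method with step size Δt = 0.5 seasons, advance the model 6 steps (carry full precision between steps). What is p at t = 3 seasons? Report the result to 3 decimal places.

Update rule: p ← p + [c·p·(1−p) − e·p]·Δt with Δt = 0.5.
p: 0.38000 → 0.41245  (Δp = +0.03245)
p: 0.41245 → 0.44205  (Δp = +0.02960)
p: 0.44205 → 0.46828  (Δp = +0.02623)
p: 0.46828 → 0.49091  (Δp = +0.02263)
p: 0.49091 → 0.50997  (Δp = +0.01906)
p: 0.50997 → 0.52568  (Δp = +0.01571)

0.526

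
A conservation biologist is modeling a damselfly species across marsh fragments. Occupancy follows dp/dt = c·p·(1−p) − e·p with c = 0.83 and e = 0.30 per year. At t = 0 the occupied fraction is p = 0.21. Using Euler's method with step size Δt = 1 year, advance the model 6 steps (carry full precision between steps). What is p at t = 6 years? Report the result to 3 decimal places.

0.604

Update rule: p ← p + [c·p·(1−p) − e·p]·Δt with Δt = 1.
t = 1: p = 0.21000 + (+0.07470) = 0.28470
t = 2: p = 0.28470 + (+0.08362) = 0.36831
t = 3: p = 0.36831 + (+0.08261) = 0.45093
t = 4: p = 0.45093 + (+0.07022) = 0.52115
t = 5: p = 0.52115 + (+0.05078) = 0.57193
t = 6: p = 0.57193 + (+0.03163) = 0.60356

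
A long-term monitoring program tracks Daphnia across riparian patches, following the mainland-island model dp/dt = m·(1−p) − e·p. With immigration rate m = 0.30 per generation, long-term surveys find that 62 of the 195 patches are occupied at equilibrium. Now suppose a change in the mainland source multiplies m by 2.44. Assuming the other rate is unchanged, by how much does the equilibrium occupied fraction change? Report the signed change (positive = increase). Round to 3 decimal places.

0.214

Observed p* = 62/195 = 0.31795.
Balance m(1−p*) = e·p* gives e = m(1−p*)/p* = 0.30×0.68205/0.31795 = 0.64354.
New p* = m/(m+e) = 0.73200/(0.73200+0.64354) = 0.53215.
Δp* = 0.53215 − 0.31795 = +0.21420.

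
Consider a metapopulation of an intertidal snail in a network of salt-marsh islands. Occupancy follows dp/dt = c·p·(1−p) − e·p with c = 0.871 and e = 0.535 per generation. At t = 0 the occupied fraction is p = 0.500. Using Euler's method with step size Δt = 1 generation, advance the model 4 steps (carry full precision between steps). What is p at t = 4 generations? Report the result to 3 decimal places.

0.402

Update rule: p ← p + [c·p·(1−p) − e·p]·Δt with Δt = 1.
t = 1: p = 0.50000 + (-0.04975) = 0.45025
t = 2: p = 0.45025 + (-0.02529) = 0.42496
t = 3: p = 0.42496 + (-0.01451) = 0.41045
t = 4: p = 0.41045 + (-0.00883) = 0.40163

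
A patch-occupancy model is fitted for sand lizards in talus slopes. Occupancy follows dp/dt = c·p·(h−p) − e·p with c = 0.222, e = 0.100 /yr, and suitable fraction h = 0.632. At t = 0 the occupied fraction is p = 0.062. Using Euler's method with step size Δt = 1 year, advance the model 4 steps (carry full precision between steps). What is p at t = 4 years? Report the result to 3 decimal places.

Update rule: p ← p + [c·p·(h−p) − e·p]·Δt with Δt = 1.
p: 0.06200 → 0.06365  (Δp = +0.00165)
p: 0.06365 → 0.06531  (Δp = +0.00167)
p: 0.06531 → 0.06700  (Δp = +0.00169)
p: 0.06700 → 0.06870  (Δp = +0.00170)

0.069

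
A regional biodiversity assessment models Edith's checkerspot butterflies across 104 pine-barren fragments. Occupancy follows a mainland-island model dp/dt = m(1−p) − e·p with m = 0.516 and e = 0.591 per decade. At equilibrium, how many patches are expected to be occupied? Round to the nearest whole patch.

p* = m/(m+e) = 0.516/1.1070 = 0.4661.
Expected occupied patches = N × p* = 104 × 0.4661 = 48.48 ≈ 48.

48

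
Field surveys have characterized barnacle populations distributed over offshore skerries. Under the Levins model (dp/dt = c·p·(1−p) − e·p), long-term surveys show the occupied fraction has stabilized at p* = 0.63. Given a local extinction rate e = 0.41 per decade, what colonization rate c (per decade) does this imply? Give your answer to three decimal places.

At equilibrium c(1−p*) = e, so c = e/(1−p*).
c = 0.41/(1 − 0.63) = 0.41/0.3700 = 1.1081.

1.108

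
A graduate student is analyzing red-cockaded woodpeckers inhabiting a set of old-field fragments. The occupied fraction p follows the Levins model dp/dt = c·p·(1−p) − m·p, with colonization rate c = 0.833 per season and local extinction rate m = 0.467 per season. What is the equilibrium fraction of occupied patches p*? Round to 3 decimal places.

0.439

At equilibrium, colonization balances extinction: c·p*·(1−p*) = m·p*.
So p* = 1 − m/c = 1 − 0.467/0.833 = 1 − 0.5606 = 0.4394.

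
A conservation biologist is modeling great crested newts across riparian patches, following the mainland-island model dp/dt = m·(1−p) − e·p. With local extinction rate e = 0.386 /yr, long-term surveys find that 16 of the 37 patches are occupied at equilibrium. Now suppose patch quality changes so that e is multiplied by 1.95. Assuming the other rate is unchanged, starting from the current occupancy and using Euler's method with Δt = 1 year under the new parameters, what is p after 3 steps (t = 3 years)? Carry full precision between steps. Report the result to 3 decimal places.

0.281

Observed p* = 16/37 = 0.43243.
Balance m(1−p*) = e·p* gives m = e·p*/(1−p*) = 0.386×0.43243/0.56757 = 0.29410.
Starting from p₀ = 0.43243; update p ← p + (dp/dt)·Δt with the new parameters.
t = 1: p = 0.43243 + (-0.15857) = 0.27386
t = 2: p = 0.27386 + (+0.00742) = 0.28128
t = 3: p = 0.28128 + (-0.00035) = 0.28093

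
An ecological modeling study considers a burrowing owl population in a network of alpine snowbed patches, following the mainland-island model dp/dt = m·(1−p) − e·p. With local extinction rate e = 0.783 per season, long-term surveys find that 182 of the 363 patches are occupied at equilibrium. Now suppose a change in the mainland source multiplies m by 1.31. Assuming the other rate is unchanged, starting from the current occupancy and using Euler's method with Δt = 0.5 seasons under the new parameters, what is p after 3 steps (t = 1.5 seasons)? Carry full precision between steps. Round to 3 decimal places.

0.568

Observed p* = 182/363 = 0.50138.
Balance m(1−p*) = e·p* gives m = e·p*/(1−p*) = 0.783×0.50138/0.49862 = 0.78733.
Starting from p₀ = 0.50138; update p ← p + (dp/dt)·Δt with the new parameters.
p: 0.50138 → 0.56223  (Δp = +0.06085)
p: 0.56223 → 0.56787  (Δp = +0.00565)
p: 0.56787 → 0.56840  (Δp = +0.00052)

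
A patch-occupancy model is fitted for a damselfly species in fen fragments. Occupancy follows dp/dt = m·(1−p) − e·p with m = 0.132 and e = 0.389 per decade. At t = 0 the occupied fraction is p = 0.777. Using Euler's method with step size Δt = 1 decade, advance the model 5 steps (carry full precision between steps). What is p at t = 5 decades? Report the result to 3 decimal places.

Update rule: p ← p + [m·(1−p) − e·p]·Δt with Δt = 1.
step 1: Δp = -0.27282, p = 0.50418
step 2: Δp = -0.13068, p = 0.37350
step 3: Δp = -0.06260, p = 0.31091
step 4: Δp = -0.02998, p = 0.28093
step 5: Δp = -0.01436, p = 0.26656

0.267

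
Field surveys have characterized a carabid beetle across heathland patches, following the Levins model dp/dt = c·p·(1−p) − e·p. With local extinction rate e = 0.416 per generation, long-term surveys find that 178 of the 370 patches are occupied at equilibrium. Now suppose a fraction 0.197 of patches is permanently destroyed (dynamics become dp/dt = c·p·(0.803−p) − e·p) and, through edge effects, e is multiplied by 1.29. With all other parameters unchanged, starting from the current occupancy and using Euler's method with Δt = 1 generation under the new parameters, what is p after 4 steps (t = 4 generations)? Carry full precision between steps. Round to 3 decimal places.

0.228

Observed p* = 178/370 = 0.48108.
Balance c(1−p*) = e gives c = e/(1 − 0.48108) = 0.416/0.51892 = 0.80167.
Starting from p₀ = 0.48108; update p ← p + (dp/dt)·Δt with the new parameters.
  1  |  dp/dt·Δt = -0.134014  |  p_1 = 0.347067
  2  |  dp/dt·Δt = -0.059395  |  p_2 = 0.287672
  3  |  dp/dt·Δt = -0.035533  |  p_3 = 0.252139
  4  |  dp/dt·Δt = -0.023962  |  p_4 = 0.228178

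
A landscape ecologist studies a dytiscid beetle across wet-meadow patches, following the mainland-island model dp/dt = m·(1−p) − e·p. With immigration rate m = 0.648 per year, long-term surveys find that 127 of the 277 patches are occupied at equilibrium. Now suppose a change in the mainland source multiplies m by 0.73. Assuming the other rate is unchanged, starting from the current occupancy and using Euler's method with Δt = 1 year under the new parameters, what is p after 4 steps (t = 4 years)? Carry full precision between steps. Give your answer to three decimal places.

Observed p* = 127/277 = 0.45848.
Balance m(1−p*) = e·p* gives e = m(1−p*)/p* = 0.648×0.54152/0.45848 = 0.76535.
Starting from p₀ = 0.45848; update p ← p + (dp/dt)·Δt with the new parameters.
step 1: Δp = -0.09474, p = 0.36374
step 2: Δp = +0.02259, p = 0.38633
step 3: Δp = -0.00538, p = 0.38094
step 4: Δp = +0.00128, p = 0.38223

0.382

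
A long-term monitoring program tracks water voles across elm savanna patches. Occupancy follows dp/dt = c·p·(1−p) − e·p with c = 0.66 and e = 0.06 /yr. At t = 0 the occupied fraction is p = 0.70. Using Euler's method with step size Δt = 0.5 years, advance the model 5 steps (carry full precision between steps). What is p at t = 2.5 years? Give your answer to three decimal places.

0.862

Update rule: p ← p + [c·p·(1−p) − e·p]·Δt with Δt = 0.5.
step 1: Δp = +0.04830, p = 0.74830
step 2: Δp = +0.03971, p = 0.78801
step 3: Δp = +0.03149, p = 0.81949
step 4: Δp = +0.02423, p = 0.84372
step 5: Δp = +0.01820, p = 0.86192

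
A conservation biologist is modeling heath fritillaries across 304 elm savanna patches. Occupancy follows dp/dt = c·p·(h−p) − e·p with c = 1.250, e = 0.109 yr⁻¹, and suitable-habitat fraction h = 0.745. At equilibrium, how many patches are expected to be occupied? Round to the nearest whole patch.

200

p* = h − e/c = 0.745 − 0.0872 = 0.6578.
Expected occupied patches = N × p* = 304 × 0.6578 = 199.97 ≈ 200.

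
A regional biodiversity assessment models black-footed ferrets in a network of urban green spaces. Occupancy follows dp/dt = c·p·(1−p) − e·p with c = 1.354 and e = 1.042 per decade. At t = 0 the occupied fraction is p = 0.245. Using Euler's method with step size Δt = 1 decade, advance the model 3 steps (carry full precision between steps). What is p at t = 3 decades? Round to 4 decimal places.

0.2349

Update rule: p ← p + [c·p·(1−p) − e·p]·Δt with Δt = 1.
t = 1: p = 0.24500 + (-0.00483) = 0.24017
t = 2: p = 0.24017 + (-0.00317) = 0.23700
t = 3: p = 0.23700 + (-0.00211) = 0.23489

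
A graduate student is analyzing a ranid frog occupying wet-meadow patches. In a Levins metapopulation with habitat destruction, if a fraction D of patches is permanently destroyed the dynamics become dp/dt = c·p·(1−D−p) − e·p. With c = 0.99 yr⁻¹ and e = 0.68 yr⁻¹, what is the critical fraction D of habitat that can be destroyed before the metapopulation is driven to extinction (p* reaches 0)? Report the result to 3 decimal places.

0.313

The nontrivial equilibrium is p* = (1−D) − e/c; extinction occurs when this hits zero.
So D_crit = 1 − e/c = 1 − 0.68/0.99 = 1 − 0.6869 = 0.3131.
This equals the undisturbed p*, a classic result of Lande's extension.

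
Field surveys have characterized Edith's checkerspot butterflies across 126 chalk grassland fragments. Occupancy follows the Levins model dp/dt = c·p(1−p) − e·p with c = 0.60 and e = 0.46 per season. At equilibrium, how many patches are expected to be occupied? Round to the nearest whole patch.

29

p* = 1 − e/c = 1 − 0.46/0.60 = 0.2333.
Expected occupied patches = N × p* = 126 × 0.2333 = 29.40 ≈ 29.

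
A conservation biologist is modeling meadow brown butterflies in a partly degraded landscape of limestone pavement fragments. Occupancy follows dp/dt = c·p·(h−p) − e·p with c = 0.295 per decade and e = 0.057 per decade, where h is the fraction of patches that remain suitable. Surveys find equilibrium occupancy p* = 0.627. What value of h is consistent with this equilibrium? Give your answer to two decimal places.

At equilibrium c(h−p*) = e, so h = p* + e/c.
h = 0.627 + 0.057/0.295 = 0.627 + 0.1932 = 0.8202.

0.82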